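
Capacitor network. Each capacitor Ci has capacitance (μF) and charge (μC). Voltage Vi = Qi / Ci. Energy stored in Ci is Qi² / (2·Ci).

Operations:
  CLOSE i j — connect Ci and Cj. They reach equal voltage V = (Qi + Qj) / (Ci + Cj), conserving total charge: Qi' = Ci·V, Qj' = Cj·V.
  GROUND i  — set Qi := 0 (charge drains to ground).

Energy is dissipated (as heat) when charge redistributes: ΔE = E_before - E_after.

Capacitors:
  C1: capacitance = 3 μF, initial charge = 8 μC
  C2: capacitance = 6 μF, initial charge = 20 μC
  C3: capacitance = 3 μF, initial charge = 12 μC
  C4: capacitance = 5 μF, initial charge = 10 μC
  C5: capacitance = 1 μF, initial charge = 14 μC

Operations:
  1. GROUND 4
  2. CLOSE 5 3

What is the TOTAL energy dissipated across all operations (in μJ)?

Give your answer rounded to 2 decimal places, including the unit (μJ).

Answer: 47.50 μJ

Derivation:
Initial: C1(3μF, Q=8μC, V=2.67V), C2(6μF, Q=20μC, V=3.33V), C3(3μF, Q=12μC, V=4.00V), C4(5μF, Q=10μC, V=2.00V), C5(1μF, Q=14μC, V=14.00V)
Op 1: GROUND 4: Q4=0; energy lost=10.000
Op 2: CLOSE 5-3: Q_total=26.00, C_total=4.00, V=6.50; Q5=6.50, Q3=19.50; dissipated=37.500
Total dissipated: 47.500 μJ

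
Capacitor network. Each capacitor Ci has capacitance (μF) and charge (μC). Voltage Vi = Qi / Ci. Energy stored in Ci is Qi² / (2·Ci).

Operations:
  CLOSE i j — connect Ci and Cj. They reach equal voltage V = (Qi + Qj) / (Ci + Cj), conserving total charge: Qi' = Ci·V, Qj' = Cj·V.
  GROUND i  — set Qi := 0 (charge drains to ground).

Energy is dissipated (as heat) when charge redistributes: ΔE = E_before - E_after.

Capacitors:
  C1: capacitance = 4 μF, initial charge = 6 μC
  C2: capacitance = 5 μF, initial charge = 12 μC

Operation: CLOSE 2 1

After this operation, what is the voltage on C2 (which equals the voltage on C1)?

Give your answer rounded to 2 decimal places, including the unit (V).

Initial: C1(4μF, Q=6μC, V=1.50V), C2(5μF, Q=12μC, V=2.40V)
Op 1: CLOSE 2-1: Q_total=18.00, C_total=9.00, V=2.00; Q2=10.00, Q1=8.00; dissipated=0.900

Answer: 2.00 V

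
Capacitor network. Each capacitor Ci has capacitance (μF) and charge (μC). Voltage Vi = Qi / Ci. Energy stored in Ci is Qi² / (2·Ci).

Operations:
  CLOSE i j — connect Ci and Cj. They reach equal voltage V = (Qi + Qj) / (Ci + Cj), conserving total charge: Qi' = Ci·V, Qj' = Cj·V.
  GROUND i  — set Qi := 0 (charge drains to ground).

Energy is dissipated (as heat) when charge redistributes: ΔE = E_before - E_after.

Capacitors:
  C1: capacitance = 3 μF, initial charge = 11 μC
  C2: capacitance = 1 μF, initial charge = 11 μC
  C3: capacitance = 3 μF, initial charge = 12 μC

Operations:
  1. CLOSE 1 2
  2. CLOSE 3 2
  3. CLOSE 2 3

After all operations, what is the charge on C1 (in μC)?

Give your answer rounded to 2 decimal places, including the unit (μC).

Answer: 16.50 μC

Derivation:
Initial: C1(3μF, Q=11μC, V=3.67V), C2(1μF, Q=11μC, V=11.00V), C3(3μF, Q=12μC, V=4.00V)
Op 1: CLOSE 1-2: Q_total=22.00, C_total=4.00, V=5.50; Q1=16.50, Q2=5.50; dissipated=20.167
Op 2: CLOSE 3-2: Q_total=17.50, C_total=4.00, V=4.38; Q3=13.12, Q2=4.38; dissipated=0.844
Op 3: CLOSE 2-3: Q_total=17.50, C_total=4.00, V=4.38; Q2=4.38, Q3=13.12; dissipated=0.000
Final charges: Q1=16.50, Q2=4.38, Q3=13.12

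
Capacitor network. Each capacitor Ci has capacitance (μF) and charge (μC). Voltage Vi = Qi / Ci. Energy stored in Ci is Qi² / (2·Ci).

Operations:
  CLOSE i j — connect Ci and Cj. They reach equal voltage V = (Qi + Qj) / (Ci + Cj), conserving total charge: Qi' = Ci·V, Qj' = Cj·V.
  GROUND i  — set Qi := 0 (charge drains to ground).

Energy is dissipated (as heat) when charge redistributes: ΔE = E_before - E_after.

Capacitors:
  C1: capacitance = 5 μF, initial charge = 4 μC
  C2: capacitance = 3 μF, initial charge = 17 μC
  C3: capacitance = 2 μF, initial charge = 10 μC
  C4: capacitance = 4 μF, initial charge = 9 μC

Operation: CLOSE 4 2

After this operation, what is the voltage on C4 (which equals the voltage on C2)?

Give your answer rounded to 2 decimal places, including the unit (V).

Answer: 3.71 V

Derivation:
Initial: C1(5μF, Q=4μC, V=0.80V), C2(3μF, Q=17μC, V=5.67V), C3(2μF, Q=10μC, V=5.00V), C4(4μF, Q=9μC, V=2.25V)
Op 1: CLOSE 4-2: Q_total=26.00, C_total=7.00, V=3.71; Q4=14.86, Q2=11.14; dissipated=10.006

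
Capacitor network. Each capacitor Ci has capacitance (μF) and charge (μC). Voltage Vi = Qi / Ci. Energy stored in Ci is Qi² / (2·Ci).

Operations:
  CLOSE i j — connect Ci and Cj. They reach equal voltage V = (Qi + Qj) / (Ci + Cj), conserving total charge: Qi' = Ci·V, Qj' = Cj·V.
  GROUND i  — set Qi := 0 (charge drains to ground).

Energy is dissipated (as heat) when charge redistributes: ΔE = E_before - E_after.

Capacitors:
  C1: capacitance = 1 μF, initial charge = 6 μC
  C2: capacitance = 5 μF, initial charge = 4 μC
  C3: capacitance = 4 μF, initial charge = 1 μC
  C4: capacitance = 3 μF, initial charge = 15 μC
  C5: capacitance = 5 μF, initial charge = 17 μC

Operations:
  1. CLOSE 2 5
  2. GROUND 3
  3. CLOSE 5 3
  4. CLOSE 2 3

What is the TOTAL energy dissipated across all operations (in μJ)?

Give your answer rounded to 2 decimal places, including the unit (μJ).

Answer: 14.44 μJ

Derivation:
Initial: C1(1μF, Q=6μC, V=6.00V), C2(5μF, Q=4μC, V=0.80V), C3(4μF, Q=1μC, V=0.25V), C4(3μF, Q=15μC, V=5.00V), C5(5μF, Q=17μC, V=3.40V)
Op 1: CLOSE 2-5: Q_total=21.00, C_total=10.00, V=2.10; Q2=10.50, Q5=10.50; dissipated=8.450
Op 2: GROUND 3: Q3=0; energy lost=0.125
Op 3: CLOSE 5-3: Q_total=10.50, C_total=9.00, V=1.17; Q5=5.83, Q3=4.67; dissipated=4.900
Op 4: CLOSE 2-3: Q_total=15.17, C_total=9.00, V=1.69; Q2=8.43, Q3=6.74; dissipated=0.968
Total dissipated: 14.443 μJ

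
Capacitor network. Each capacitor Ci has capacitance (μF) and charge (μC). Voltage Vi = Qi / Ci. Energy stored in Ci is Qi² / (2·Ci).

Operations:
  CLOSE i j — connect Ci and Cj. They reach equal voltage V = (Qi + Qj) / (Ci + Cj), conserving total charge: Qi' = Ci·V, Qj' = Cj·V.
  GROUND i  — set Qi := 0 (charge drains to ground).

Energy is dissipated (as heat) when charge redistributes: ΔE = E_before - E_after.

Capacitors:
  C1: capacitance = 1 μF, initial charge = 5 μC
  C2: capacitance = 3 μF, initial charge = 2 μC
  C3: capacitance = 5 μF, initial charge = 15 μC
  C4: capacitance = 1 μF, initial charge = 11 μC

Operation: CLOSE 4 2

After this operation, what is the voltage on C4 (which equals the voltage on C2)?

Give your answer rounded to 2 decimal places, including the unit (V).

Initial: C1(1μF, Q=5μC, V=5.00V), C2(3μF, Q=2μC, V=0.67V), C3(5μF, Q=15μC, V=3.00V), C4(1μF, Q=11μC, V=11.00V)
Op 1: CLOSE 4-2: Q_total=13.00, C_total=4.00, V=3.25; Q4=3.25, Q2=9.75; dissipated=40.042

Answer: 3.25 V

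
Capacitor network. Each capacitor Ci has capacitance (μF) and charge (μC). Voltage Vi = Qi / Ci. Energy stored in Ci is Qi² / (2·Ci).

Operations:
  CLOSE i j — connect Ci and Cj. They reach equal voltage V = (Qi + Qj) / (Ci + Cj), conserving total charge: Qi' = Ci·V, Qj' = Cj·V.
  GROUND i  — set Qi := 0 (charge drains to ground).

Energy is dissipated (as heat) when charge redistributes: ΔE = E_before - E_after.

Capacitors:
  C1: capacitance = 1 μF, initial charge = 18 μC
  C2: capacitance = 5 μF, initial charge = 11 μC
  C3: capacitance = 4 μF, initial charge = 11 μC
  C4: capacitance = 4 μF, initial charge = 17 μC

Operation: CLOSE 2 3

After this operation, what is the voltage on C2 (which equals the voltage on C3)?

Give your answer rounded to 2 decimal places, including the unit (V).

Answer: 2.44 V

Derivation:
Initial: C1(1μF, Q=18μC, V=18.00V), C2(5μF, Q=11μC, V=2.20V), C3(4μF, Q=11μC, V=2.75V), C4(4μF, Q=17μC, V=4.25V)
Op 1: CLOSE 2-3: Q_total=22.00, C_total=9.00, V=2.44; Q2=12.22, Q3=9.78; dissipated=0.336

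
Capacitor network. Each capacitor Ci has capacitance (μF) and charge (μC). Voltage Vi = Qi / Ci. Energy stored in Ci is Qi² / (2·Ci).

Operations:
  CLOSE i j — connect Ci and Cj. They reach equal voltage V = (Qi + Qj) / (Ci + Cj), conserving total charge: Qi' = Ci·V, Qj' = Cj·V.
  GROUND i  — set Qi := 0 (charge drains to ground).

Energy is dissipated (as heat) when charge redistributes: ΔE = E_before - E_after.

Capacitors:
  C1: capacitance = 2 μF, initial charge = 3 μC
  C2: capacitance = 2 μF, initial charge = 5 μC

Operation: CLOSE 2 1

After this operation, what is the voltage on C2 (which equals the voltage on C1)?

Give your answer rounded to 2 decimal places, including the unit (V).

Answer: 2.00 V

Derivation:
Initial: C1(2μF, Q=3μC, V=1.50V), C2(2μF, Q=5μC, V=2.50V)
Op 1: CLOSE 2-1: Q_total=8.00, C_total=4.00, V=2.00; Q2=4.00, Q1=4.00; dissipated=0.500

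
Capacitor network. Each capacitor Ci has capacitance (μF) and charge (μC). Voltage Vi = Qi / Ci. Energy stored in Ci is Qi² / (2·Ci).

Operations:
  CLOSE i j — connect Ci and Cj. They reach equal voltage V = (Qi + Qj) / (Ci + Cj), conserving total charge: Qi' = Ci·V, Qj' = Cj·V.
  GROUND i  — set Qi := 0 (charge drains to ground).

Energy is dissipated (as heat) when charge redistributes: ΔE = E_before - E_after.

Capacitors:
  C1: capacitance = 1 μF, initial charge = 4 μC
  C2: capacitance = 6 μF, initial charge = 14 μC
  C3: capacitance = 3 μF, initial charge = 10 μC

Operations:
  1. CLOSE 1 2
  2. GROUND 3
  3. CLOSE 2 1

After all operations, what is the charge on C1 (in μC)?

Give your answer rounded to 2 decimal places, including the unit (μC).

Initial: C1(1μF, Q=4μC, V=4.00V), C2(6μF, Q=14μC, V=2.33V), C3(3μF, Q=10μC, V=3.33V)
Op 1: CLOSE 1-2: Q_total=18.00, C_total=7.00, V=2.57; Q1=2.57, Q2=15.43; dissipated=1.190
Op 2: GROUND 3: Q3=0; energy lost=16.667
Op 3: CLOSE 2-1: Q_total=18.00, C_total=7.00, V=2.57; Q2=15.43, Q1=2.57; dissipated=0.000
Final charges: Q1=2.57, Q2=15.43, Q3=0.00

Answer: 2.57 μC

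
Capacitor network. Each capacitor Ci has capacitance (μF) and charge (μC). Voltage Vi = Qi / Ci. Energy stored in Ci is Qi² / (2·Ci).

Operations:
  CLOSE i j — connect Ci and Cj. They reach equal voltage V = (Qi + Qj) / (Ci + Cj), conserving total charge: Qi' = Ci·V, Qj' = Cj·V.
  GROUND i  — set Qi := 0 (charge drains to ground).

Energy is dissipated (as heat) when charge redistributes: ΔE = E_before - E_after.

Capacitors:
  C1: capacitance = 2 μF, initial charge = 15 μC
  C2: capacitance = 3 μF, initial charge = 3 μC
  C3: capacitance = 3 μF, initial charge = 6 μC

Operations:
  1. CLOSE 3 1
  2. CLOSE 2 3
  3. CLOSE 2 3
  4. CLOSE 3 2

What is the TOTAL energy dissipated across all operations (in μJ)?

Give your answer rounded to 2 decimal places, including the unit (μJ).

Initial: C1(2μF, Q=15μC, V=7.50V), C2(3μF, Q=3μC, V=1.00V), C3(3μF, Q=6μC, V=2.00V)
Op 1: CLOSE 3-1: Q_total=21.00, C_total=5.00, V=4.20; Q3=12.60, Q1=8.40; dissipated=18.150
Op 2: CLOSE 2-3: Q_total=15.60, C_total=6.00, V=2.60; Q2=7.80, Q3=7.80; dissipated=7.680
Op 3: CLOSE 2-3: Q_total=15.60, C_total=6.00, V=2.60; Q2=7.80, Q3=7.80; dissipated=0.000
Op 4: CLOSE 3-2: Q_total=15.60, C_total=6.00, V=2.60; Q3=7.80, Q2=7.80; dissipated=0.000
Total dissipated: 25.830 μJ

Answer: 25.83 μJ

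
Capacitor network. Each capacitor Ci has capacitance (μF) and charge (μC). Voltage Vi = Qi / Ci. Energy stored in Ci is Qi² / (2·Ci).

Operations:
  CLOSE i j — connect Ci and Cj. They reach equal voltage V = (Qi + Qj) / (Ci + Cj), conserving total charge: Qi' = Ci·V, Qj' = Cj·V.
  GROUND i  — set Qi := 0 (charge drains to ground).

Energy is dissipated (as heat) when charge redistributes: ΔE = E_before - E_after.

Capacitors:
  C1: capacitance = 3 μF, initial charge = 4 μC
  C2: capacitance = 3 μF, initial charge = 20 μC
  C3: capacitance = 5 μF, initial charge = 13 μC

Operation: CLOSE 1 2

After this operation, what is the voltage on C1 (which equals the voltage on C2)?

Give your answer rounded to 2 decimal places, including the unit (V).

Initial: C1(3μF, Q=4μC, V=1.33V), C2(3μF, Q=20μC, V=6.67V), C3(5μF, Q=13μC, V=2.60V)
Op 1: CLOSE 1-2: Q_total=24.00, C_total=6.00, V=4.00; Q1=12.00, Q2=12.00; dissipated=21.333

Answer: 4.00 V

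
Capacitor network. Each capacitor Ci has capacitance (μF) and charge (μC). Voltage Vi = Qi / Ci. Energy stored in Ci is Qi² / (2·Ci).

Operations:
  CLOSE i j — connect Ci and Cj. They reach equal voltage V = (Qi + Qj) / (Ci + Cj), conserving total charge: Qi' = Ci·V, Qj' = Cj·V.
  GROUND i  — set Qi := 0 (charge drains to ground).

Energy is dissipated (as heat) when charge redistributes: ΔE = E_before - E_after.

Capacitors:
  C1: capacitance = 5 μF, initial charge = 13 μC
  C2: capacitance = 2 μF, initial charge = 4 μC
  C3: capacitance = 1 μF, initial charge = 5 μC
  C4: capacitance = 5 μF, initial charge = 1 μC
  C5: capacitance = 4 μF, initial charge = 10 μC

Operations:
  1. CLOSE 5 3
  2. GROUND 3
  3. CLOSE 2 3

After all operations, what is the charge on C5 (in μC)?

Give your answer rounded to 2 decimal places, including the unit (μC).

Answer: 12.00 μC

Derivation:
Initial: C1(5μF, Q=13μC, V=2.60V), C2(2μF, Q=4μC, V=2.00V), C3(1μF, Q=5μC, V=5.00V), C4(5μF, Q=1μC, V=0.20V), C5(4μF, Q=10μC, V=2.50V)
Op 1: CLOSE 5-3: Q_total=15.00, C_total=5.00, V=3.00; Q5=12.00, Q3=3.00; dissipated=2.500
Op 2: GROUND 3: Q3=0; energy lost=4.500
Op 3: CLOSE 2-3: Q_total=4.00, C_total=3.00, V=1.33; Q2=2.67, Q3=1.33; dissipated=1.333
Final charges: Q1=13.00, Q2=2.67, Q3=1.33, Q4=1.00, Q5=12.00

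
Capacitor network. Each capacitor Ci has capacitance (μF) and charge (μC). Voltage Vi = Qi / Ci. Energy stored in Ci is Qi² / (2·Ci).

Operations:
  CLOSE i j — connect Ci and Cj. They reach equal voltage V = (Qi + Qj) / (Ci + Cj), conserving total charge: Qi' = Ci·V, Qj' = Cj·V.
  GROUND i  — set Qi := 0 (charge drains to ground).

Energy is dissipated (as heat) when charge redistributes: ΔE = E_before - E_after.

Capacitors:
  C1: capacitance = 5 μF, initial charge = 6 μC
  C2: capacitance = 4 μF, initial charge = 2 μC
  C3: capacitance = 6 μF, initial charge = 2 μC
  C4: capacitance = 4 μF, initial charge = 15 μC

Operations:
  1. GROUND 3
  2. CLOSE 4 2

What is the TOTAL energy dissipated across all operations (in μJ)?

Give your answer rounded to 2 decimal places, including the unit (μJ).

Answer: 10.90 μJ

Derivation:
Initial: C1(5μF, Q=6μC, V=1.20V), C2(4μF, Q=2μC, V=0.50V), C3(6μF, Q=2μC, V=0.33V), C4(4μF, Q=15μC, V=3.75V)
Op 1: GROUND 3: Q3=0; energy lost=0.333
Op 2: CLOSE 4-2: Q_total=17.00, C_total=8.00, V=2.12; Q4=8.50, Q2=8.50; dissipated=10.562
Total dissipated: 10.896 μJ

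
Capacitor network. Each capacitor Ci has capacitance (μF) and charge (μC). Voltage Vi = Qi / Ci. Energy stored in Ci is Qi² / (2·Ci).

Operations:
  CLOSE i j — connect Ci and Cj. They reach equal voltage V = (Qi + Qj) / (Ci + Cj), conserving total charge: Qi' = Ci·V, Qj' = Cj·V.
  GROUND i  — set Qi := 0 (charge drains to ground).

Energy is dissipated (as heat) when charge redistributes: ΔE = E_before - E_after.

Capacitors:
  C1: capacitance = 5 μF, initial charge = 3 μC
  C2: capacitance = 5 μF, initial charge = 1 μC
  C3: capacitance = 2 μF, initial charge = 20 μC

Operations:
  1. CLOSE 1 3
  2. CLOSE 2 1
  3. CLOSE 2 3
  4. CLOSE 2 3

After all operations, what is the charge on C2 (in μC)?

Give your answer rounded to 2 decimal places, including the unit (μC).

Initial: C1(5μF, Q=3μC, V=0.60V), C2(5μF, Q=1μC, V=0.20V), C3(2μF, Q=20μC, V=10.00V)
Op 1: CLOSE 1-3: Q_total=23.00, C_total=7.00, V=3.29; Q1=16.43, Q3=6.57; dissipated=63.114
Op 2: CLOSE 2-1: Q_total=17.43, C_total=10.00, V=1.74; Q2=8.71, Q1=8.71; dissipated=11.902
Op 3: CLOSE 2-3: Q_total=15.29, C_total=7.00, V=2.18; Q2=10.92, Q3=4.37; dissipated=1.700
Op 4: CLOSE 2-3: Q_total=15.29, C_total=7.00, V=2.18; Q2=10.92, Q3=4.37; dissipated=0.000
Final charges: Q1=8.71, Q2=10.92, Q3=4.37

Answer: 10.92 μC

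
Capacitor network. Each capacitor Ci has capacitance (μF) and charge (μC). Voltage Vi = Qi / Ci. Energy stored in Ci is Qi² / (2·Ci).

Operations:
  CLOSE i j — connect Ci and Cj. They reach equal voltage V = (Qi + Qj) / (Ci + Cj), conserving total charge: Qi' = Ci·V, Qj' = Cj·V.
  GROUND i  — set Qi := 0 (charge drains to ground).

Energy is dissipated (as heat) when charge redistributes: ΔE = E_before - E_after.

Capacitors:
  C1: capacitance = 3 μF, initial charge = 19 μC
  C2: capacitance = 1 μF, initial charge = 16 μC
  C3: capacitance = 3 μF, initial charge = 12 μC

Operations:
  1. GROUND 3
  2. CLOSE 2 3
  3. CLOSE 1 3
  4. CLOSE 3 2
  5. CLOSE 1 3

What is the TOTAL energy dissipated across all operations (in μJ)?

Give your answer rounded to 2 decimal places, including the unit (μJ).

Initial: C1(3μF, Q=19μC, V=6.33V), C2(1μF, Q=16μC, V=16.00V), C3(3μF, Q=12μC, V=4.00V)
Op 1: GROUND 3: Q3=0; energy lost=24.000
Op 2: CLOSE 2-3: Q_total=16.00, C_total=4.00, V=4.00; Q2=4.00, Q3=12.00; dissipated=96.000
Op 3: CLOSE 1-3: Q_total=31.00, C_total=6.00, V=5.17; Q1=15.50, Q3=15.50; dissipated=4.083
Op 4: CLOSE 3-2: Q_total=19.50, C_total=4.00, V=4.88; Q3=14.62, Q2=4.88; dissipated=0.510
Op 5: CLOSE 1-3: Q_total=30.12, C_total=6.00, V=5.02; Q1=15.06, Q3=15.06; dissipated=0.064
Total dissipated: 124.658 μJ

Answer: 124.66 μJ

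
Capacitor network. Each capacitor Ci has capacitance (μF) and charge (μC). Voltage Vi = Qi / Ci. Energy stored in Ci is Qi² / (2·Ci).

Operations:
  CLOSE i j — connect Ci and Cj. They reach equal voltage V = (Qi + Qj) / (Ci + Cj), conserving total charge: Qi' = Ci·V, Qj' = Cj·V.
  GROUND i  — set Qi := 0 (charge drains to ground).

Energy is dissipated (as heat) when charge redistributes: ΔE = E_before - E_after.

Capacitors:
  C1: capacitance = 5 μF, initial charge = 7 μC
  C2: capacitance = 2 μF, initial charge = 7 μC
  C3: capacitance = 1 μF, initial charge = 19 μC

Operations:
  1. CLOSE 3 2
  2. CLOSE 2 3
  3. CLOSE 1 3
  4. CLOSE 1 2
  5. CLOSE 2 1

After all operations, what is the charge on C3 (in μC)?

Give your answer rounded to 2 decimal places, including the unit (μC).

Answer: 2.61 μC

Derivation:
Initial: C1(5μF, Q=7μC, V=1.40V), C2(2μF, Q=7μC, V=3.50V), C3(1μF, Q=19μC, V=19.00V)
Op 1: CLOSE 3-2: Q_total=26.00, C_total=3.00, V=8.67; Q3=8.67, Q2=17.33; dissipated=80.083
Op 2: CLOSE 2-3: Q_total=26.00, C_total=3.00, V=8.67; Q2=17.33, Q3=8.67; dissipated=0.000
Op 3: CLOSE 1-3: Q_total=15.67, C_total=6.00, V=2.61; Q1=13.06, Q3=2.61; dissipated=22.002
Op 4: CLOSE 1-2: Q_total=30.39, C_total=7.00, V=4.34; Q1=21.71, Q2=8.68; dissipated=26.193
Op 5: CLOSE 2-1: Q_total=30.39, C_total=7.00, V=4.34; Q2=8.68, Q1=21.71; dissipated=0.000
Final charges: Q1=21.71, Q2=8.68, Q3=2.61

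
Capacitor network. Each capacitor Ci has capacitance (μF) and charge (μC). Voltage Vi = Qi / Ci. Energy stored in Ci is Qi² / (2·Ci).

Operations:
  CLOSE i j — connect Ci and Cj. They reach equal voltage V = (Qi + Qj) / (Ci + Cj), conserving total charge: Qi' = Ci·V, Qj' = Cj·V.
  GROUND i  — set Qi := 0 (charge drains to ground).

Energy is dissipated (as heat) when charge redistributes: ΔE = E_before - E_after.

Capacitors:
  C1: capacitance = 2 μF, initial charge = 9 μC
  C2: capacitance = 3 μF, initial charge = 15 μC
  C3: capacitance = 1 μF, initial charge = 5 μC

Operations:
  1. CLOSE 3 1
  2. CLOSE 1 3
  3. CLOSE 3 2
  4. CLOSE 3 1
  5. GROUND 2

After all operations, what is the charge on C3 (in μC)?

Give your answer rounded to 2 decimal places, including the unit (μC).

Initial: C1(2μF, Q=9μC, V=4.50V), C2(3μF, Q=15μC, V=5.00V), C3(1μF, Q=5μC, V=5.00V)
Op 1: CLOSE 3-1: Q_total=14.00, C_total=3.00, V=4.67; Q3=4.67, Q1=9.33; dissipated=0.083
Op 2: CLOSE 1-3: Q_total=14.00, C_total=3.00, V=4.67; Q1=9.33, Q3=4.67; dissipated=0.000
Op 3: CLOSE 3-2: Q_total=19.67, C_total=4.00, V=4.92; Q3=4.92, Q2=14.75; dissipated=0.042
Op 4: CLOSE 3-1: Q_total=14.25, C_total=3.00, V=4.75; Q3=4.75, Q1=9.50; dissipated=0.021
Op 5: GROUND 2: Q2=0; energy lost=36.260
Final charges: Q1=9.50, Q2=0.00, Q3=4.75

Answer: 4.75 μC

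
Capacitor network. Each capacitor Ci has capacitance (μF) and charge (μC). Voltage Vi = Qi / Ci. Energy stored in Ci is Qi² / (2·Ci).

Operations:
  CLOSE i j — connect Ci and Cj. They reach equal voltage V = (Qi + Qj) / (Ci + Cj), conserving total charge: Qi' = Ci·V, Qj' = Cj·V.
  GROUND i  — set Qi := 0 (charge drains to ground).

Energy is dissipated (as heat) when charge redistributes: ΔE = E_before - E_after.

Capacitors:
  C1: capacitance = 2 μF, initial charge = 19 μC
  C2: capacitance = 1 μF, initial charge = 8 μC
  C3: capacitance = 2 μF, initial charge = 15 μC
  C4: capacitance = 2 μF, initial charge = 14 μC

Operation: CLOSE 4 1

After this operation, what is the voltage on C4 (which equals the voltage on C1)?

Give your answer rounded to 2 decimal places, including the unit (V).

Answer: 8.25 V

Derivation:
Initial: C1(2μF, Q=19μC, V=9.50V), C2(1μF, Q=8μC, V=8.00V), C3(2μF, Q=15μC, V=7.50V), C4(2μF, Q=14μC, V=7.00V)
Op 1: CLOSE 4-1: Q_total=33.00, C_total=4.00, V=8.25; Q4=16.50, Q1=16.50; dissipated=3.125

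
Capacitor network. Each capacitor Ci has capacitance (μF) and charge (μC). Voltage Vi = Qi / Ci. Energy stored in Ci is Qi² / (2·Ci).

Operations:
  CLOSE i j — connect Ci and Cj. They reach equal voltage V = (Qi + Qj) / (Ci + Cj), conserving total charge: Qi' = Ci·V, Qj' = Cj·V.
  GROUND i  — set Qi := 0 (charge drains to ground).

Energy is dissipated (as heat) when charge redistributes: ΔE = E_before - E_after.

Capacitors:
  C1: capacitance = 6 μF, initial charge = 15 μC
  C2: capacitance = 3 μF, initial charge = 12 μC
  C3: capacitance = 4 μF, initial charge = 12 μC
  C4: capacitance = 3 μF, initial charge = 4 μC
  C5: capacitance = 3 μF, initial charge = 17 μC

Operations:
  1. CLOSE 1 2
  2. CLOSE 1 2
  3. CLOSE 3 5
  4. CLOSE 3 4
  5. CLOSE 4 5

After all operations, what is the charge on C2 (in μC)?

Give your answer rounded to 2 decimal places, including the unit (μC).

Initial: C1(6μF, Q=15μC, V=2.50V), C2(3μF, Q=12μC, V=4.00V), C3(4μF, Q=12μC, V=3.00V), C4(3μF, Q=4μC, V=1.33V), C5(3μF, Q=17μC, V=5.67V)
Op 1: CLOSE 1-2: Q_total=27.00, C_total=9.00, V=3.00; Q1=18.00, Q2=9.00; dissipated=2.250
Op 2: CLOSE 1-2: Q_total=27.00, C_total=9.00, V=3.00; Q1=18.00, Q2=9.00; dissipated=0.000
Op 3: CLOSE 3-5: Q_total=29.00, C_total=7.00, V=4.14; Q3=16.57, Q5=12.43; dissipated=6.095
Op 4: CLOSE 3-4: Q_total=20.57, C_total=7.00, V=2.94; Q3=11.76, Q4=8.82; dissipated=6.766
Op 5: CLOSE 4-5: Q_total=21.24, C_total=6.00, V=3.54; Q4=10.62, Q5=10.62; dissipated=1.087
Final charges: Q1=18.00, Q2=9.00, Q3=11.76, Q4=10.62, Q5=10.62

Answer: 9.00 μC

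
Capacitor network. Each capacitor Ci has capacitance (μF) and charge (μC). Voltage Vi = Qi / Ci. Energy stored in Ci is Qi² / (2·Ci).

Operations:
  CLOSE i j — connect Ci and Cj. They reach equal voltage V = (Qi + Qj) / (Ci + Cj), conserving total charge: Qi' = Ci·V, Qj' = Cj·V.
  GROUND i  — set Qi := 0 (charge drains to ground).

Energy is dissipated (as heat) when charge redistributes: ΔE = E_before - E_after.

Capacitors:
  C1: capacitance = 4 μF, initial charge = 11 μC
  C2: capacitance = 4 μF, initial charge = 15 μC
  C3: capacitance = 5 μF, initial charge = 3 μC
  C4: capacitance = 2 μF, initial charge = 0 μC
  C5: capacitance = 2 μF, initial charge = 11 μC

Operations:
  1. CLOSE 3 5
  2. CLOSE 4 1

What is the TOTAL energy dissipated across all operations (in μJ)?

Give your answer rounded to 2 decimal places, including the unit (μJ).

Answer: 22.19 μJ

Derivation:
Initial: C1(4μF, Q=11μC, V=2.75V), C2(4μF, Q=15μC, V=3.75V), C3(5μF, Q=3μC, V=0.60V), C4(2μF, Q=0μC, V=0.00V), C5(2μF, Q=11μC, V=5.50V)
Op 1: CLOSE 3-5: Q_total=14.00, C_total=7.00, V=2.00; Q3=10.00, Q5=4.00; dissipated=17.150
Op 2: CLOSE 4-1: Q_total=11.00, C_total=6.00, V=1.83; Q4=3.67, Q1=7.33; dissipated=5.042
Total dissipated: 22.192 μJ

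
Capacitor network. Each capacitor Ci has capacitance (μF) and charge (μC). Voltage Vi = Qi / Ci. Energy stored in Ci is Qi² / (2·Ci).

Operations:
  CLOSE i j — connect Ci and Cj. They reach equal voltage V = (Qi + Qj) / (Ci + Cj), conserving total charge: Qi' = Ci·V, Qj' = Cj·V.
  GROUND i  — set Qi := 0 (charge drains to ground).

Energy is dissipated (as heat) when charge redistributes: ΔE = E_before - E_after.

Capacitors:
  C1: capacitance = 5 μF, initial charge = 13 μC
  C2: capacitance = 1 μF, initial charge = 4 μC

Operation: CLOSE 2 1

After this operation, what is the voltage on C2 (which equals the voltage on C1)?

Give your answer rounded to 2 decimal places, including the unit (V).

Answer: 2.83 V

Derivation:
Initial: C1(5μF, Q=13μC, V=2.60V), C2(1μF, Q=4μC, V=4.00V)
Op 1: CLOSE 2-1: Q_total=17.00, C_total=6.00, V=2.83; Q2=2.83, Q1=14.17; dissipated=0.817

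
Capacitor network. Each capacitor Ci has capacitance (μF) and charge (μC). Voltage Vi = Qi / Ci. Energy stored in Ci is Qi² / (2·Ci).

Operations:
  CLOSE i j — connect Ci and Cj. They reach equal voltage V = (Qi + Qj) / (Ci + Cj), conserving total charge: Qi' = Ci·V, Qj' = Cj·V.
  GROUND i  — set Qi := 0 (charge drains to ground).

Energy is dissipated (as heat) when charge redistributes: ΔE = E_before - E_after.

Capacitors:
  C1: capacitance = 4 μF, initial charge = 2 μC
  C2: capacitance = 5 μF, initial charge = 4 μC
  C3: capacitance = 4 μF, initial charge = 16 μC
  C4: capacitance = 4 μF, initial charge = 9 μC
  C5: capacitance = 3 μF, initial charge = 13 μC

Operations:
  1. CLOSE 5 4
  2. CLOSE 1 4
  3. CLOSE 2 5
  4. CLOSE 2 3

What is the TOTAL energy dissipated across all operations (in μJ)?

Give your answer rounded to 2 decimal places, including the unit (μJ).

Initial: C1(4μF, Q=2μC, V=0.50V), C2(5μF, Q=4μC, V=0.80V), C3(4μF, Q=16μC, V=4.00V), C4(4μF, Q=9μC, V=2.25V), C5(3μF, Q=13μC, V=4.33V)
Op 1: CLOSE 5-4: Q_total=22.00, C_total=7.00, V=3.14; Q5=9.43, Q4=12.57; dissipated=3.720
Op 2: CLOSE 1-4: Q_total=14.57, C_total=8.00, V=1.82; Q1=7.29, Q4=7.29; dissipated=6.985
Op 3: CLOSE 2-5: Q_total=13.43, C_total=8.00, V=1.68; Q2=8.39, Q5=5.04; dissipated=5.146
Op 4: CLOSE 2-3: Q_total=24.39, C_total=9.00, V=2.71; Q2=13.55, Q3=10.84; dissipated=5.988
Total dissipated: 21.839 μJ

Answer: 21.84 μJ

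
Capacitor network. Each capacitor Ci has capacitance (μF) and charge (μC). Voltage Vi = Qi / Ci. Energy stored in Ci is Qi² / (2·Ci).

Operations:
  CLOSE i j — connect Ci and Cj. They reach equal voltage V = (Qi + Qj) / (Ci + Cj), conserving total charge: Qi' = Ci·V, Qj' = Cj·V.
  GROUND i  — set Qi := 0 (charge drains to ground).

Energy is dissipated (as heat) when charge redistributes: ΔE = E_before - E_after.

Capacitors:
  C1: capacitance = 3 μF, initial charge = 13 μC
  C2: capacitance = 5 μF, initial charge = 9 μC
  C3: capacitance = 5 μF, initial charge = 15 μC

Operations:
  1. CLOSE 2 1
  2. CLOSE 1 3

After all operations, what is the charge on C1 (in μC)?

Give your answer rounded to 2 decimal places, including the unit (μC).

Answer: 8.72 μC

Derivation:
Initial: C1(3μF, Q=13μC, V=4.33V), C2(5μF, Q=9μC, V=1.80V), C3(5μF, Q=15μC, V=3.00V)
Op 1: CLOSE 2-1: Q_total=22.00, C_total=8.00, V=2.75; Q2=13.75, Q1=8.25; dissipated=6.017
Op 2: CLOSE 1-3: Q_total=23.25, C_total=8.00, V=2.91; Q1=8.72, Q3=14.53; dissipated=0.059
Final charges: Q1=8.72, Q2=13.75, Q3=14.53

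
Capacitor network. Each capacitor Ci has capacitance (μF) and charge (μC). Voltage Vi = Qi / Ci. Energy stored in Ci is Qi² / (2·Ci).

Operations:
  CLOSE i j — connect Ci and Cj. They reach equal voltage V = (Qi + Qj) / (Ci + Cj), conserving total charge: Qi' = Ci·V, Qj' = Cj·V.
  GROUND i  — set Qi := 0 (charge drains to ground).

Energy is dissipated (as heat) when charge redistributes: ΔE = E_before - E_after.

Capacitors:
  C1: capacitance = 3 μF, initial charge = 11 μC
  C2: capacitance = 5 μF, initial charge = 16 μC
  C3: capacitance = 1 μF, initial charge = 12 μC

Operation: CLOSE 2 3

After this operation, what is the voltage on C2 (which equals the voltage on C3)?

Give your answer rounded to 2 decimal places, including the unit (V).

Answer: 4.67 V

Derivation:
Initial: C1(3μF, Q=11μC, V=3.67V), C2(5μF, Q=16μC, V=3.20V), C3(1μF, Q=12μC, V=12.00V)
Op 1: CLOSE 2-3: Q_total=28.00, C_total=6.00, V=4.67; Q2=23.33, Q3=4.67; dissipated=32.267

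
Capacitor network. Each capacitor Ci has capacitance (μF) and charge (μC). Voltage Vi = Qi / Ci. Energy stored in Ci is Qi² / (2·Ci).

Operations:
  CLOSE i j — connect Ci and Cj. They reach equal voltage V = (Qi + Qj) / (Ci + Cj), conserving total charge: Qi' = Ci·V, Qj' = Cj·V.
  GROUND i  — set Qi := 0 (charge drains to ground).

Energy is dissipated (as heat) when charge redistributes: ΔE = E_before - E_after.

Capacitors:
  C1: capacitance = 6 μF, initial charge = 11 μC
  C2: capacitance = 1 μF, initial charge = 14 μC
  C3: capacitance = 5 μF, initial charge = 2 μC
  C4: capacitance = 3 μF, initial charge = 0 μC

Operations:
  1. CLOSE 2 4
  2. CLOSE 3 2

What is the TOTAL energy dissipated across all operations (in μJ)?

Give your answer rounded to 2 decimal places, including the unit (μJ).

Answer: 77.50 μJ

Derivation:
Initial: C1(6μF, Q=11μC, V=1.83V), C2(1μF, Q=14μC, V=14.00V), C3(5μF, Q=2μC, V=0.40V), C4(3μF, Q=0μC, V=0.00V)
Op 1: CLOSE 2-4: Q_total=14.00, C_total=4.00, V=3.50; Q2=3.50, Q4=10.50; dissipated=73.500
Op 2: CLOSE 3-2: Q_total=5.50, C_total=6.00, V=0.92; Q3=4.58, Q2=0.92; dissipated=4.004
Total dissipated: 77.504 μJ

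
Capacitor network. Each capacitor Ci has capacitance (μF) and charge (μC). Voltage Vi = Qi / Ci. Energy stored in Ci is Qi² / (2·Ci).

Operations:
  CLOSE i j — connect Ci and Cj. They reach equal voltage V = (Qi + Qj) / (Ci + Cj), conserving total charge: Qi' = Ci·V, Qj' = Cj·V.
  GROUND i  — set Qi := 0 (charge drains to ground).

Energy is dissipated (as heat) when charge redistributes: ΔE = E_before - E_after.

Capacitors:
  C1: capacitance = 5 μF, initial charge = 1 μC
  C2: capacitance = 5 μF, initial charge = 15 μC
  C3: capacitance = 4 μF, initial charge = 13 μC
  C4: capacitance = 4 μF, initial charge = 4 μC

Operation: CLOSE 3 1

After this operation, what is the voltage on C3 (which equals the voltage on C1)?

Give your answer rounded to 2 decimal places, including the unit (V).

Answer: 1.56 V

Derivation:
Initial: C1(5μF, Q=1μC, V=0.20V), C2(5μF, Q=15μC, V=3.00V), C3(4μF, Q=13μC, V=3.25V), C4(4μF, Q=4μC, V=1.00V)
Op 1: CLOSE 3-1: Q_total=14.00, C_total=9.00, V=1.56; Q3=6.22, Q1=7.78; dissipated=10.336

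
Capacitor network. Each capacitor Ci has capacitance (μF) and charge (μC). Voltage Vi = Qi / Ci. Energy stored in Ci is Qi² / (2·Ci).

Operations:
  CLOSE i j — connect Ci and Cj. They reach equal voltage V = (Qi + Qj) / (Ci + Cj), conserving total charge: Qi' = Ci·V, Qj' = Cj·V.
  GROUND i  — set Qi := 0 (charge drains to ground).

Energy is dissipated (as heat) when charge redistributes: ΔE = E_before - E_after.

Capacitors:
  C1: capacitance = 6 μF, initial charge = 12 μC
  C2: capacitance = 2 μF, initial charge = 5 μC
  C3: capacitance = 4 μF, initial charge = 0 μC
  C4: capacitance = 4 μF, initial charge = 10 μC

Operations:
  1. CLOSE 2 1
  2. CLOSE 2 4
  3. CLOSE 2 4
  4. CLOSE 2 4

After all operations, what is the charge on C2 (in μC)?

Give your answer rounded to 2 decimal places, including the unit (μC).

Initial: C1(6μF, Q=12μC, V=2.00V), C2(2μF, Q=5μC, V=2.50V), C3(4μF, Q=0μC, V=0.00V), C4(4μF, Q=10μC, V=2.50V)
Op 1: CLOSE 2-1: Q_total=17.00, C_total=8.00, V=2.12; Q2=4.25, Q1=12.75; dissipated=0.188
Op 2: CLOSE 2-4: Q_total=14.25, C_total=6.00, V=2.38; Q2=4.75, Q4=9.50; dissipated=0.094
Op 3: CLOSE 2-4: Q_total=14.25, C_total=6.00, V=2.38; Q2=4.75, Q4=9.50; dissipated=0.000
Op 4: CLOSE 2-4: Q_total=14.25, C_total=6.00, V=2.38; Q2=4.75, Q4=9.50; dissipated=0.000
Final charges: Q1=12.75, Q2=4.75, Q3=0.00, Q4=9.50

Answer: 4.75 μC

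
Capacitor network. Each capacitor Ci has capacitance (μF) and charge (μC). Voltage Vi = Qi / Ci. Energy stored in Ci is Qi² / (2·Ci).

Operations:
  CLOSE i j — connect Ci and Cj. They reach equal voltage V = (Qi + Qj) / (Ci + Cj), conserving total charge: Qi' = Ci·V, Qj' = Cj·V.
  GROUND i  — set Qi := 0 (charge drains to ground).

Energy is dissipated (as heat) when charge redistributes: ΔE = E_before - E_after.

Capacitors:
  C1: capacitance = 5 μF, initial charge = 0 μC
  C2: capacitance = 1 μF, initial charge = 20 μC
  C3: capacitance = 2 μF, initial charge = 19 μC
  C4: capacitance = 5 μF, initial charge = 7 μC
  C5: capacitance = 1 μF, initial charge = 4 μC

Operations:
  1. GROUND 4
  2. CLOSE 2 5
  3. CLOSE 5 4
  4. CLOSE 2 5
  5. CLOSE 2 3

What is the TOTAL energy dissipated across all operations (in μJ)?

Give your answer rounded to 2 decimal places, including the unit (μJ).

Answer: 155.98 μJ

Derivation:
Initial: C1(5μF, Q=0μC, V=0.00V), C2(1μF, Q=20μC, V=20.00V), C3(2μF, Q=19μC, V=9.50V), C4(5μF, Q=7μC, V=1.40V), C5(1μF, Q=4μC, V=4.00V)
Op 1: GROUND 4: Q4=0; energy lost=4.900
Op 2: CLOSE 2-5: Q_total=24.00, C_total=2.00, V=12.00; Q2=12.00, Q5=12.00; dissipated=64.000
Op 3: CLOSE 5-4: Q_total=12.00, C_total=6.00, V=2.00; Q5=2.00, Q4=10.00; dissipated=60.000
Op 4: CLOSE 2-5: Q_total=14.00, C_total=2.00, V=7.00; Q2=7.00, Q5=7.00; dissipated=25.000
Op 5: CLOSE 2-3: Q_total=26.00, C_total=3.00, V=8.67; Q2=8.67, Q3=17.33; dissipated=2.083
Total dissipated: 155.983 μJ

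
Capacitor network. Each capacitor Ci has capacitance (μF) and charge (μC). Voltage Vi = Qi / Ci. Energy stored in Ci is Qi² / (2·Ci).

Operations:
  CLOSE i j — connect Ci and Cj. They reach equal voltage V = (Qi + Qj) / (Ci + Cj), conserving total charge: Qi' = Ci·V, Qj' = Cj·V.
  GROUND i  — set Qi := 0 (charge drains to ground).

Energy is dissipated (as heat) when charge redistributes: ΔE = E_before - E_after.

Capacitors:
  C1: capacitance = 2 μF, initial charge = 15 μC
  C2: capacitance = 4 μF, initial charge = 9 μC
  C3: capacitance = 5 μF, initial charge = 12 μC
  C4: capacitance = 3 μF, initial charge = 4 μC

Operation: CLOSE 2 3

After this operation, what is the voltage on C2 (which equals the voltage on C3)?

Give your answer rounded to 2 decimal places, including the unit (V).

Initial: C1(2μF, Q=15μC, V=7.50V), C2(4μF, Q=9μC, V=2.25V), C3(5μF, Q=12μC, V=2.40V), C4(3μF, Q=4μC, V=1.33V)
Op 1: CLOSE 2-3: Q_total=21.00, C_total=9.00, V=2.33; Q2=9.33, Q3=11.67; dissipated=0.025

Answer: 2.33 V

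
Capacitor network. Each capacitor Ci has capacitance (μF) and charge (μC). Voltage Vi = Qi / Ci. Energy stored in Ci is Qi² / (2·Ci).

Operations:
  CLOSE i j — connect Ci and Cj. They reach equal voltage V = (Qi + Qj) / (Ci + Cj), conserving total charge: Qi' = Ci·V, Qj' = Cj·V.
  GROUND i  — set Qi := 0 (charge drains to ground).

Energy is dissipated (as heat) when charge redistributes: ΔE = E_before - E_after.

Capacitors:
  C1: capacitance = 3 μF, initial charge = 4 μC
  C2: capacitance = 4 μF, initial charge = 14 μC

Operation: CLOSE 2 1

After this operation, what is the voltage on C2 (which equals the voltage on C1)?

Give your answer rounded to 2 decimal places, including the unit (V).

Initial: C1(3μF, Q=4μC, V=1.33V), C2(4μF, Q=14μC, V=3.50V)
Op 1: CLOSE 2-1: Q_total=18.00, C_total=7.00, V=2.57; Q2=10.29, Q1=7.71; dissipated=4.024

Answer: 2.57 V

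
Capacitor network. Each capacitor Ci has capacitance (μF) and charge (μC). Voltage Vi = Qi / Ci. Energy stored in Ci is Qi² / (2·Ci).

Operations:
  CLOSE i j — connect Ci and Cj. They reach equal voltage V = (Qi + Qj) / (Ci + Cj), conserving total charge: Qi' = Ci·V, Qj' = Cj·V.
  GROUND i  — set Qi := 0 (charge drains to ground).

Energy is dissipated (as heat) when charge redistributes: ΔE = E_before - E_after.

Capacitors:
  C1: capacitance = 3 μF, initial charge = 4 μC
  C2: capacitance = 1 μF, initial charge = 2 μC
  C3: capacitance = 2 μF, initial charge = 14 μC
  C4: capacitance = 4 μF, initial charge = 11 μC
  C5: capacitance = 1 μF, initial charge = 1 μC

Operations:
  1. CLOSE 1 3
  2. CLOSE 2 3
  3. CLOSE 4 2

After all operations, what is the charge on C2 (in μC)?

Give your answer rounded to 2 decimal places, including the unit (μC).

Initial: C1(3μF, Q=4μC, V=1.33V), C2(1μF, Q=2μC, V=2.00V), C3(2μF, Q=14μC, V=7.00V), C4(4μF, Q=11μC, V=2.75V), C5(1μF, Q=1μC, V=1.00V)
Op 1: CLOSE 1-3: Q_total=18.00, C_total=5.00, V=3.60; Q1=10.80, Q3=7.20; dissipated=19.267
Op 2: CLOSE 2-3: Q_total=9.20, C_total=3.00, V=3.07; Q2=3.07, Q3=6.13; dissipated=0.853
Op 3: CLOSE 4-2: Q_total=14.07, C_total=5.00, V=2.81; Q4=11.25, Q2=2.81; dissipated=0.040
Final charges: Q1=10.80, Q2=2.81, Q3=6.13, Q4=11.25, Q5=1.00

Answer: 2.81 μC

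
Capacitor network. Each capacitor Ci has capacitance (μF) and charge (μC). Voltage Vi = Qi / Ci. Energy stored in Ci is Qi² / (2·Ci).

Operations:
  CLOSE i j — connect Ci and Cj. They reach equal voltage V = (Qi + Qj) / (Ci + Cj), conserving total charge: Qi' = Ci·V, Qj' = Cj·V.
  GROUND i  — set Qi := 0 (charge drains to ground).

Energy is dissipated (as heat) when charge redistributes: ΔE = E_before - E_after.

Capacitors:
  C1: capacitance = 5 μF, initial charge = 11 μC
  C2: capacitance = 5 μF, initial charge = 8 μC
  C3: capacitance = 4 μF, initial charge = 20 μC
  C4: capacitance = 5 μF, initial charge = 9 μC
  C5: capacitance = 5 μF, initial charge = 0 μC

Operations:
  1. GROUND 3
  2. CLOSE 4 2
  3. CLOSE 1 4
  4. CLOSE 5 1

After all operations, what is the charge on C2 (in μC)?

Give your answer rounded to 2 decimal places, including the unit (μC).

Initial: C1(5μF, Q=11μC, V=2.20V), C2(5μF, Q=8μC, V=1.60V), C3(4μF, Q=20μC, V=5.00V), C4(5μF, Q=9μC, V=1.80V), C5(5μF, Q=0μC, V=0.00V)
Op 1: GROUND 3: Q3=0; energy lost=50.000
Op 2: CLOSE 4-2: Q_total=17.00, C_total=10.00, V=1.70; Q4=8.50, Q2=8.50; dissipated=0.050
Op 3: CLOSE 1-4: Q_total=19.50, C_total=10.00, V=1.95; Q1=9.75, Q4=9.75; dissipated=0.312
Op 4: CLOSE 5-1: Q_total=9.75, C_total=10.00, V=0.97; Q5=4.88, Q1=4.88; dissipated=4.753
Final charges: Q1=4.88, Q2=8.50, Q3=0.00, Q4=9.75, Q5=4.88

Answer: 8.50 μC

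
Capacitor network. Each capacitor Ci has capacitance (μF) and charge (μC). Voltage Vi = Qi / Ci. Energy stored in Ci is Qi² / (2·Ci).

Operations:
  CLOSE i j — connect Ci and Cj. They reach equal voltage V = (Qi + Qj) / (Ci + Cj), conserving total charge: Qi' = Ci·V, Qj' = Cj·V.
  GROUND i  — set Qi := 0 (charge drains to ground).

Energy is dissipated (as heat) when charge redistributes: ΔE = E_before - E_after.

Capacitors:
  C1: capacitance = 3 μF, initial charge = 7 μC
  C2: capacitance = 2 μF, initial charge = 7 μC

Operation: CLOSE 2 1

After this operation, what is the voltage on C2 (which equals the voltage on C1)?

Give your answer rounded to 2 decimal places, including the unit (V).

Answer: 2.80 V

Derivation:
Initial: C1(3μF, Q=7μC, V=2.33V), C2(2μF, Q=7μC, V=3.50V)
Op 1: CLOSE 2-1: Q_total=14.00, C_total=5.00, V=2.80; Q2=5.60, Q1=8.40; dissipated=0.817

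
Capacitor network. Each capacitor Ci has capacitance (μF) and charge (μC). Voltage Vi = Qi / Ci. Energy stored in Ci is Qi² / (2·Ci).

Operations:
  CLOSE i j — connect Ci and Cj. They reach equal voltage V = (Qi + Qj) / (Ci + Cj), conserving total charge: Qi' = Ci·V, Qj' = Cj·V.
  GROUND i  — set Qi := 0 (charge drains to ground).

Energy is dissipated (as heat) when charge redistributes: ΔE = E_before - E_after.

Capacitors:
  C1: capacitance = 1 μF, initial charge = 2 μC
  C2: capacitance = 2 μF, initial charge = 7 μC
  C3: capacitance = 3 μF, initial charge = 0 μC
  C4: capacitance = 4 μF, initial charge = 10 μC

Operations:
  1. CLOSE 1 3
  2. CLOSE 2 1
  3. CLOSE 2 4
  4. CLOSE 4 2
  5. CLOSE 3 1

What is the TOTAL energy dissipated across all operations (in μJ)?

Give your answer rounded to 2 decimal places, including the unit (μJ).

Initial: C1(1μF, Q=2μC, V=2.00V), C2(2μF, Q=7μC, V=3.50V), C3(3μF, Q=0μC, V=0.00V), C4(4μF, Q=10μC, V=2.50V)
Op 1: CLOSE 1-3: Q_total=2.00, C_total=4.00, V=0.50; Q1=0.50, Q3=1.50; dissipated=1.500
Op 2: CLOSE 2-1: Q_total=7.50, C_total=3.00, V=2.50; Q2=5.00, Q1=2.50; dissipated=3.000
Op 3: CLOSE 2-4: Q_total=15.00, C_total=6.00, V=2.50; Q2=5.00, Q4=10.00; dissipated=0.000
Op 4: CLOSE 4-2: Q_total=15.00, C_total=6.00, V=2.50; Q4=10.00, Q2=5.00; dissipated=0.000
Op 5: CLOSE 3-1: Q_total=4.00, C_total=4.00, V=1.00; Q3=3.00, Q1=1.00; dissipated=1.500
Total dissipated: 6.000 μJ

Answer: 6.00 μJ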